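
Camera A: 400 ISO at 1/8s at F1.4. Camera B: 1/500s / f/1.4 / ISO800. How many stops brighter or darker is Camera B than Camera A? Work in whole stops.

5 stops darker

Aperture: unchanged.
Shutter speed: 1/8 → 1/15 → 1/30 → 1/60 → 1/125 → 1/250 → 1/500 — 6 stops faster (darker).
ISO: 400 → 800 — 1 stop higher (brighter).
Net: −6 +1 = −5 stops.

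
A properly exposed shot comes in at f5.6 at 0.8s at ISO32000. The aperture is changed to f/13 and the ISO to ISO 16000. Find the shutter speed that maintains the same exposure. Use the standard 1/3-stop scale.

Aperture: f/5.6 → f/6.3 → f/7.1 → f/8 → f/9 → f/10 → f/11 → f/13 — 2 1/3 stops stopped down (darker).
ISO: 32000 → 25600 → 20000 → 16000 — 1 stop lower (darker).
Net change so far: 3 1/3 stops darker. Offset with the shutter speed: 0.8 → 1 → 1.3 → 1.6 → 2 → 2.5 → 3.2 → 4 → 5 → 6 → 8.

8 s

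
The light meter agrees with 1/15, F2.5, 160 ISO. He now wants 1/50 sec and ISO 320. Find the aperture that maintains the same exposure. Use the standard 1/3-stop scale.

Shutter speed: 1/15 → 1/20 → 1/25 → 1/30 → 1/40 → 1/50 — 1 2/3 stops faster (darker).
ISO: 160 → 200 → 250 → 320 — 1 stop raised (brighter).
Net change so far: 2/3 stop darker. Offset with the aperture: f/2.5 → f/2.2 → f/2.

f/2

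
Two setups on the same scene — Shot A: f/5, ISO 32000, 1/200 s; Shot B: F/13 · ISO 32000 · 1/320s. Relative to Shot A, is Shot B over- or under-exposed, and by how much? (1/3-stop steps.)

3 1/3 stops darker

Aperture: f/5 → f/5.6 → f/6.3 → f/7.1 → f/8 → f/9 → f/10 → f/11 → f/13 — 2 2/3 stops stopped down (darker).
Shutter speed: 1/200 → 1/250 → 1/320 — 2/3 stop shorter (darker).
ISO: unchanged.
Net: −2 2/3 −2/3 = −3 1/3 stops.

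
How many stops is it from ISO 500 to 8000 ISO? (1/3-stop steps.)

4 stops

500 → 640 → 800 → 1000 → 1250 → 1600 → 2000 → 2500 → 3200 → 4000 → 5000 → 6400 → 8000 — count the steps: 12 third-stops = 4 stops.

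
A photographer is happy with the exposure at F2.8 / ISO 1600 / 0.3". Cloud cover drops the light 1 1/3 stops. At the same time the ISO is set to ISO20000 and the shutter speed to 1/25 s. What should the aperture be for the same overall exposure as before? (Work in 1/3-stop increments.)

Scene light: 1 1/3 stops darker.
ISO: 1600 → 2000 → 2500 → 3200 → 4000 → 5000 → 6400 → 8000 → 10000 → 12800 → 16000 → 20000 — 3 2/3 stops raised (brighter).
Shutter speed: 0.3 → 1/4 → 1/5 → 1/6 → 1/8 → 1/10 → 1/13 → 1/15 → 1/20 → 1/25 — 3 stops shorter (darker).
Net so far: 2/3 stop darker. Aperture: f/2.8 → f/2.5 → f/2.2.

f/2.2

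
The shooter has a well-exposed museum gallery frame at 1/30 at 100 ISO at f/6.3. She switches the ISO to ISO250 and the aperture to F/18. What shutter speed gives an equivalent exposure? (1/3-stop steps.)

ISO: 100 → 125 → 160 → 200 → 250 — 1 1/3 stops higher (brighter).
Aperture: f/6.3 → f/7.1 → f/8 → f/9 → f/10 → f/11 → f/13 → f/14 → f/16 → f/18 — 3 stops narrower (darker).
Net change so far: 1 2/3 stops darker. Offset with the shutter speed: 1/30 → 1/25 → 1/20 → 1/15 → 1/13 → 1/10.

1/10s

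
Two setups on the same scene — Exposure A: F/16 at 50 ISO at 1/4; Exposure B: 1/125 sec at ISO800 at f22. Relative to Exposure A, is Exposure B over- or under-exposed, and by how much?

Aperture: f/16 → f/22 — 1 stop stopped down (darker).
Shutter speed: 1/4 → 1/8 → 1/15 → 1/30 → 1/60 → 1/125 — 5 stops faster (darker).
ISO: 50 → 100 → 200 → 400 → 800 — 4 stops higher (brighter).
Net: −1 −5 +4 = −2 stops.

2 stops darker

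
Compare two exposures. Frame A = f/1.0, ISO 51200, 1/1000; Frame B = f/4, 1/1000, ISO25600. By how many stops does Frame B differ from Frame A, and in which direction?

Aperture: f/1.0 → f/1.4 → f/2 → f/2.8 → f/4 — 4 stops narrower (darker).
Shutter speed: unchanged.
ISO: 51200 → 25600 — 1 stop lower (darker).
Net: −4 −1 = −5 stops.

5 stops darker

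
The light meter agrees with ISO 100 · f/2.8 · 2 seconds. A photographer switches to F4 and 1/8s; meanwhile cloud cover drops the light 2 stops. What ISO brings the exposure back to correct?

ISO 12800

Scene light: 2 stops darker.
Aperture: f/2.8 → f/4 — 1 stop stopped down (darker).
Shutter speed: 2 → 1 → 1/2 → 1/4 → 1/8 — 4 stops shorter (darker).
Net so far: 7 stops darker. ISO: 100 → 200 → 400 → 800 → 1600 → 3200 → 6400 → 12800.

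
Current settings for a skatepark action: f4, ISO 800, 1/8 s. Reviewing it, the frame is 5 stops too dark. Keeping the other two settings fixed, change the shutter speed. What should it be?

4 s

Underexposed by 5 stops → need 5 stops brighter.
Shutter speed: 1/8 → 1/4 → 1/2 → 1 → 2 → 4.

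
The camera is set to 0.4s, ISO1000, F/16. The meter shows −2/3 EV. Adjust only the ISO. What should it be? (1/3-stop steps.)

ISO 1600

Underexposed by 2/3 stop → need 2/3 stop brighter.
ISO: 1000 → 1250 → 1600.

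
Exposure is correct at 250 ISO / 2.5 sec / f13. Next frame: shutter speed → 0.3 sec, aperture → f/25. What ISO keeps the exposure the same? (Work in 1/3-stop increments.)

ISO 8000

Shutter speed: 2.5 → 2 → 1.6 → 1.3 → 1 → 0.8 → 0.6 → 0.5 → 0.4 → 0.3 — 3 stops shorter (darker).
Aperture: f/13 → f/14 → f/16 → f/18 → f/20 → f/22 → f/25 — 2 stops smaller aperture (darker).
Net change so far: 5 stops darker. Offset with the ISO: 250 → 320 → 400 → 500 → 640 → 800 → 1000 → 1250 → 1600 → 2000 → 2500 → 3200 → 4000 → 5000 → 6400 → 8000.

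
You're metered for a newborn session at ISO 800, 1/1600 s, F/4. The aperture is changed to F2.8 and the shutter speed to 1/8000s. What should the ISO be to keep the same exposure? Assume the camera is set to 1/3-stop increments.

Aperture: f/4 → f/3.5 → f/3.2 → f/2.8 — 1 stop wider (brighter).
Shutter speed: 1/1600 → 1/2000 → 1/2500 → 1/3200 → 1/4000 → 1/5000 → 1/6400 → 1/8000 — 2 1/3 stops shorter (darker).
Net change so far: 1 1/3 stops darker. Offset with the ISO: 800 → 1000 → 1250 → 1600 → 2000.

ISO 2000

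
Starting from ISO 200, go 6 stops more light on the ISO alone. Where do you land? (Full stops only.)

ISO: 200 → 400 → 800 → 1600 → 3200 → 6400 → 12800 — 6 stops higher (brighter).

ISO 12800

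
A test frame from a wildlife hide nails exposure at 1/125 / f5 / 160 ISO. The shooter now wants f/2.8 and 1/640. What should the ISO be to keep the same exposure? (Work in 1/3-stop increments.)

Aperture: f/5 → f/4.5 → f/4 → f/3.5 → f/3.2 → f/2.8 — 1 2/3 stops wider (brighter).
Shutter speed: 1/125 → 1/160 → 1/200 → 1/250 → 1/320 → 1/400 → 1/500 → 1/640 — 2 1/3 stops shorter (darker).
Net change so far: 2/3 stop darker. Offset with the ISO: 160 → 200 → 250.

ISO 250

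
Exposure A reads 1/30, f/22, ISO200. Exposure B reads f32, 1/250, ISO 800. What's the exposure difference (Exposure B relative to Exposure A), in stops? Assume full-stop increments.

2 stops darker

Aperture: f/22 → f/32 — 1 stop stopped down (darker).
Shutter speed: 1/30 → 1/60 → 1/125 → 1/250 — 3 stops faster (darker).
ISO: 200 → 400 → 800 — 2 stops raised (brighter).
Net: −1 −3 +2 = −2 stops.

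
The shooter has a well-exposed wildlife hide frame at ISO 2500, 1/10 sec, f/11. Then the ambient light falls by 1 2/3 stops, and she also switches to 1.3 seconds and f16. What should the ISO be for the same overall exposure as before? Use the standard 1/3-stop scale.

ISO 1250

Scene light: 1 2/3 stops darker.
Shutter speed: 1/10 → 1/8 → 1/6 → 1/5 → 1/4 → 0.3 → 0.4 → 0.5 → 0.6 → 0.8 → 1 → 1.3 — 3 2/3 stops longer (brighter).
Aperture: f/11 → f/13 → f/14 → f/16 — 1 stop narrower (darker).
Net so far: 1 stop brighter. ISO: 2500 → 2000 → 1600 → 1250.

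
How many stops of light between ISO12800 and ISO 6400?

12800 → 6400 — count the steps: 1 stop.

1 stop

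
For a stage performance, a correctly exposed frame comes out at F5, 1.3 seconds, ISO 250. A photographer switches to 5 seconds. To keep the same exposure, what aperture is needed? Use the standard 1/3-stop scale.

Shutter speed: 1.3 → 1.6 → 2 → 2.5 → 3.2 → 4 → 5 — 2 stops longer (brighter).
Need 2 stops darker from the aperture: f/5 → f/5.6 → f/6.3 → f/7.1 → f/8 → f/9 → f/10.

f/10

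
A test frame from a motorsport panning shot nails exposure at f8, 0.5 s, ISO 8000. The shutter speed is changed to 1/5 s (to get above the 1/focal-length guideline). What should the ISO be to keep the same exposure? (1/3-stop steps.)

Shutter speed: 0.5 → 0.4 → 0.3 → 1/4 → 1/5 — 1 1/3 stops faster (darker).
Need 1 1/3 stops brighter from the ISO: 8000 → 10000 → 12800 → 16000 → 20000.

ISO 20000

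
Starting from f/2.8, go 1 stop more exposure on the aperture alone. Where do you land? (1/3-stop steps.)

Aperture: f/2.8 → f/2.5 → f/2.2 → f/2 — 1 stop larger aperture (brighter).

f/2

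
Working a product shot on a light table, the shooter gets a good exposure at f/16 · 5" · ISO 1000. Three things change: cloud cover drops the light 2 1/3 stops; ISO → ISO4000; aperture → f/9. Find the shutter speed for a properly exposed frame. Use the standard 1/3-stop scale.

2 s

Scene light: 2 1/3 stops darker.
ISO: 1000 → 1250 → 1600 → 2000 → 2500 → 3200 → 4000 — 2 stops higher (brighter).
Aperture: f/16 → f/14 → f/13 → f/11 → f/10 → f/9 — 1 2/3 stops opened up (brighter).
Net so far: 1 1/3 stops brighter. Shutter speed: 5 → 4 → 3.2 → 2.5 → 2.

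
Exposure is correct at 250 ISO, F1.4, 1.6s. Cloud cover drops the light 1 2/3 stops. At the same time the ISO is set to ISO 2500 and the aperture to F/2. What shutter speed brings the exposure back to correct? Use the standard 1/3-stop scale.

Scene light: 1 2/3 stops darker.
ISO: 250 → 320 → 400 → 500 → 640 → 800 → 1000 → 1250 → 1600 → 2000 → 2500 — 3 1/3 stops raised (brighter).
Aperture: f/1.4 → f/1.6 → f/1.8 → f/2 — 1 stop smaller aperture (darker).
Net so far: 2/3 stop brighter. Shutter speed: 1.6 → 1.3 → 1.

1 s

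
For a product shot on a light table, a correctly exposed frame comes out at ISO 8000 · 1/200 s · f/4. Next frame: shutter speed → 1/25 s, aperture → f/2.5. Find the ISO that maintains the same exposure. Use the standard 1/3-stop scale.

ISO 400

Shutter speed: 1/200 → 1/160 → 1/125 → 1/100 → 1/80 → 1/60 → 1/50 → 1/40 → 1/30 → 1/25 — 3 stops slower (brighter).
Aperture: f/4 → f/3.5 → f/3.2 → f/2.8 → f/2.5 — 1 1/3 stops wider (brighter).
Net change so far: 4 1/3 stops brighter. Offset with the ISO: 8000 → 6400 → 5000 → 4000 → 3200 → 2500 → 2000 → 1600 → 1250 → 1000 → 800 → 640 → 500 → 400.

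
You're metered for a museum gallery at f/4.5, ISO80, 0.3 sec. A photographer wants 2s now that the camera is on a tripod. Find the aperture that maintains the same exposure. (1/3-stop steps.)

Shutter speed: 0.3 → 0.4 → 0.5 → 0.6 → 0.8 → 1 → 1.3 → 1.6 → 2 — 2 2/3 stops longer (brighter).
Need 2 2/3 stops darker from the aperture: f/4.5 → f/5 → f/5.6 → f/6.3 → f/7.1 → f/8 → f/9 → f/10 → f/11.

f/11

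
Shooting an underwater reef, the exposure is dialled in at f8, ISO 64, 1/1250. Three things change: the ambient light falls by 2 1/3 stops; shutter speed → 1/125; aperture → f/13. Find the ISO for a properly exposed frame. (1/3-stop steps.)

Scene light: 2 1/3 stops darker.
Shutter speed: 1/1250 → 1/1000 → 1/800 → 1/640 → 1/500 → 1/400 → 1/320 → 1/250 → 1/200 → 1/160 → 1/125 — 3 1/3 stops slower (brighter).
Aperture: f/8 → f/9 → f/10 → f/11 → f/13 — 1 1/3 stops stopped down (darker).
Net so far: 1/3 stop darker. ISO: 64 → 80.

ISO 80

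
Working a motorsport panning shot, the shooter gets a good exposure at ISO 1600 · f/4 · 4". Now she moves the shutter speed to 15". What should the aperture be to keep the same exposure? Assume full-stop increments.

f/8

Shutter speed: 4 → 8 → 15 — 2 stops slower (brighter).
Need 2 stops darker from the aperture: f/4 → f/5.6 → f/8.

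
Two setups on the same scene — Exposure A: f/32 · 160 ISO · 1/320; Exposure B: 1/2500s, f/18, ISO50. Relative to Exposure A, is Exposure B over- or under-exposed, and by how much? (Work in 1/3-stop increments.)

Aperture: f/32 → f/29 → f/25 → f/22 → f/20 → f/18 — 1 2/3 stops opened up (brighter).
Shutter speed: 1/320 → 1/400 → 1/500 → 1/640 → 1/800 → 1/1000 → 1/1250 → 1/1600 → 1/2000 → 1/2500 — 3 stops shorter (darker).
ISO: 160 → 125 → 100 → 80 → 64 → 50 — 1 2/3 stops dropped (darker).
Net: +1 2/3 −3 −1 2/3 = −3 stops.

3 stops darker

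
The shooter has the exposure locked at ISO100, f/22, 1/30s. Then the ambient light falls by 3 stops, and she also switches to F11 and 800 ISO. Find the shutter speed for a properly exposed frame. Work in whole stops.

Scene light: 3 stops darker.
Aperture: f/22 → f/16 → f/11 — 2 stops larger aperture (brighter).
ISO: 100 → 200 → 400 → 800 — 3 stops raised (brighter).
Net so far: 2 stops brighter. Shutter speed: 1/30 → 1/60 → 1/125.

1/125s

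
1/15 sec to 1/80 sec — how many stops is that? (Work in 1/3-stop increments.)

2 1/3 stops

1/15 → 1/20 → 1/25 → 1/30 → 1/40 → 1/50 → 1/60 → 1/80 — count the steps: 7 third-stops = 2 1/3 stops.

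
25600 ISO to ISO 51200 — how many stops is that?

25600 → 51200 — count the steps: 1 stop.

1 stop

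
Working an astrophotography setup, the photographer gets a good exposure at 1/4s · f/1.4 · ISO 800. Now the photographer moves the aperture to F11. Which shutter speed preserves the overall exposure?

15 s

Aperture: f/1.4 → f/2 → f/2.8 → f/4 → f/5.6 → f/8 → f/11 — 6 stops stopped down (darker).
Need 6 stops brighter from the shutter speed: 1/4 → 1/2 → 1 → 2 → 4 → 8 → 15.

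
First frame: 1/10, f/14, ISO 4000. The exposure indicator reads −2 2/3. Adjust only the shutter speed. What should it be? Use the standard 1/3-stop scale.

0.6 s

Underexposed by 2 2/3 stops → need 2 2/3 stops brighter.
Shutter speed: 1/10 → 1/8 → 1/6 → 1/5 → 1/4 → 0.3 → 0.4 → 0.5 → 0.6.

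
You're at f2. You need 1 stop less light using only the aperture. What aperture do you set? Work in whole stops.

f/2.8

Aperture: f/2 → f/2.8 — 1 stop smaller aperture (darker).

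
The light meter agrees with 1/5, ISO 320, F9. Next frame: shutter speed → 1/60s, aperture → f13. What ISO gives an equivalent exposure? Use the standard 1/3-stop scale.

ISO 8000

Shutter speed: 1/5 → 1/6 → 1/8 → 1/10 → 1/13 → 1/15 → 1/20 → 1/25 → 1/30 → 1/40 → 1/50 → 1/60 — 3 2/3 stops faster (darker).
Aperture: f/9 → f/10 → f/11 → f/13 — 1 stop narrower (darker).
Net change so far: 4 2/3 stops darker. Offset with the ISO: 320 → 400 → 500 → 640 → 800 → 1000 → 1250 → 1600 → 2000 → 2500 → 3200 → 4000 → 5000 → 6400 → 8000.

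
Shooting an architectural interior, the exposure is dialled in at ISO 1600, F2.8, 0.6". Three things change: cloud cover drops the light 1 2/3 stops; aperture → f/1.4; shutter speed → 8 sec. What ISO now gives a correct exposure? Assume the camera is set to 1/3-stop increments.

Scene light: 1 2/3 stops darker.
Aperture: f/2.8 → f/2.5 → f/2.2 → f/2 → f/1.8 → f/1.6 → f/1.4 — 2 stops wider (brighter).
Shutter speed: 0.6 → 0.8 → 1 → 1.3 → 1.6 → 2 → 2.5 → 3.2 → 4 → 5 → 6 → 8 — 3 2/3 stops slower (brighter).
Net so far: 4 stops brighter. ISO: 1600 → 1250 → 1000 → 800 → 640 → 500 → 400 → 320 → 250 → 200 → 160 → 125 → 100.

ISO 100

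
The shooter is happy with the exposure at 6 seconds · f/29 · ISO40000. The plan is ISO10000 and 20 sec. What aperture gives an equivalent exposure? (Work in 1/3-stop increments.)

f/25

ISO: 40000 → 32000 → 25600 → 20000 → 16000 → 12800 → 10000 — 2 stops dropped (darker).
Shutter speed: 6 → 8 → 10 → 13 → 15 → 20 — 1 2/3 stops slower (brighter).
Net change so far: 1/3 stop darker. Offset with the aperture: f/29 → f/25.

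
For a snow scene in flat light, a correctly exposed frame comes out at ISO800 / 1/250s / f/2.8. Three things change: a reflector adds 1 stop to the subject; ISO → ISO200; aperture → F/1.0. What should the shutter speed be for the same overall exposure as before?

Scene light: 1 stop brighter.
ISO: 800 → 400 → 200 — 2 stops lower (darker).
Aperture: f/2.8 → f/2 → f/1.4 → f/1.0 — 3 stops opened up (brighter).
Net so far: 2 stops brighter. Shutter speed: 1/250 → 1/500 → 1/1000.

1/1000s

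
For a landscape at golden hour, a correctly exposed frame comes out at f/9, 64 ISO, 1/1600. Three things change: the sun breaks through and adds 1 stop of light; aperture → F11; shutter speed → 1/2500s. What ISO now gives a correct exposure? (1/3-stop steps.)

Scene light: 1 stop brighter.
Aperture: f/9 → f/10 → f/11 — 2/3 stop smaller aperture (darker).
Shutter speed: 1/1600 → 1/2000 → 1/2500 — 2/3 stop shorter (darker).
Net so far: 1/3 stop darker. ISO: 64 → 80.

ISO 80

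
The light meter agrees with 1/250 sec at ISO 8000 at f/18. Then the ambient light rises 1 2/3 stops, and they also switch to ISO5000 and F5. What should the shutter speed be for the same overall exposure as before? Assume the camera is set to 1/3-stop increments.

Scene light: 1 2/3 stops brighter.
ISO: 8000 → 6400 → 5000 — 2/3 stop dropped (darker).
Aperture: f/18 → f/16 → f/14 → f/13 → f/11 → f/10 → f/9 → f/8 → f/7.1 → f/6.3 → f/5.6 → f/5 — 3 2/3 stops opened up (brighter).
Net so far: 4 2/3 stops brighter. Shutter speed: 1/250 → 1/320 → 1/400 → 1/500 → 1/640 → 1/800 → 1/1000 → 1/1250 → 1/1600 → 1/2000 → 1/2500 → 1/3200 → 1/4000 → 1/5000 → 1/6400.

1/6400s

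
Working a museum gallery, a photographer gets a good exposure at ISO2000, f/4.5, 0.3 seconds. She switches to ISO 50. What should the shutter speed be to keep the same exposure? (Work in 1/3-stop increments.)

13 s

ISO: 2000 → 1600 → 1250 → 1000 → 800 → 640 → 500 → 400 → 320 → 250 → 200 → 160 → 125 → 100 → 80 → 64 → 50 — 5 1/3 stops dropped (darker).
Need 5 1/3 stops brighter from the shutter speed: 0.3 → 0.4 → 0.5 → 0.6 → 0.8 → 1 → 1.3 → 1.6 → 2 → 2.5 → 3.2 → 4 → 5 → 6 → 8 → 10 → 13.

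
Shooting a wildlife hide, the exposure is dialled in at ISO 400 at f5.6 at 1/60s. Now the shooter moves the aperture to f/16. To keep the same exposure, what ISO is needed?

Aperture: f/5.6 → f/8 → f/11 → f/16 — 3 stops narrower (darker).
Need 3 stops brighter from the ISO: 400 → 800 → 1600 → 3200.

ISO 3200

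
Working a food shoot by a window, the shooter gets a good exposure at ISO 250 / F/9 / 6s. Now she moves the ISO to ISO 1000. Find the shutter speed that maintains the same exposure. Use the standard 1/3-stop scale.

1.6 s

ISO: 250 → 320 → 400 → 500 → 640 → 800 → 1000 — 2 stops raised (brighter).
Need 2 stops darker from the shutter speed: 6 → 5 → 4 → 3.2 → 2.5 → 2 → 1.6.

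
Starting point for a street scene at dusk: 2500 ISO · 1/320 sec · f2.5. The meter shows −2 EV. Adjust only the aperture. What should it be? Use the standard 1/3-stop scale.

Underexposed by 2 stops → need 2 stops brighter.
Aperture: f/2.5 → f/2.2 → f/2 → f/1.8 → f/1.6 → f/1.4 → f/1.2.

f/1.2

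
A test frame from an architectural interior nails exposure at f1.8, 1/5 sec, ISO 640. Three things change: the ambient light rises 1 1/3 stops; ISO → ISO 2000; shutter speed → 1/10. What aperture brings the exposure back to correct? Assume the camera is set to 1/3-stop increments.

f/3.5

Scene light: 1 1/3 stops brighter.
ISO: 640 → 800 → 1000 → 1250 → 1600 → 2000 — 1 2/3 stops higher (brighter).
Shutter speed: 1/5 → 1/6 → 1/8 → 1/10 — 1 stop shorter (darker).
Net so far: 2 stops brighter. Aperture: f/1.8 → f/2 → f/2.2 → f/2.5 → f/2.8 → f/3.2 → f/3.5.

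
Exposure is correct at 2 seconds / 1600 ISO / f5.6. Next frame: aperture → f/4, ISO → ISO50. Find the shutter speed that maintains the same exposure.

Aperture: f/5.6 → f/4 — 1 stop opened up (brighter).
ISO: 1600 → 800 → 400 → 200 → 100 → 50 — 5 stops lower (darker).
Net change so far: 4 stops darker. Offset with the shutter speed: 2 → 4 → 8 → 15 → 30.

30 s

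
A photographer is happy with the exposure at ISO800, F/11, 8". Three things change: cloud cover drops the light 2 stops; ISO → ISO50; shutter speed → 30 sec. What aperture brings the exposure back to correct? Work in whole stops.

Scene light: 2 stops darker.
ISO: 800 → 400 → 200 → 100 → 50 — 4 stops dropped (darker).
Shutter speed: 8 → 15 → 30 — 2 stops longer (brighter).
Net so far: 4 stops darker. Aperture: f/11 → f/8 → f/5.6 → f/4 → f/2.8.

f/2.8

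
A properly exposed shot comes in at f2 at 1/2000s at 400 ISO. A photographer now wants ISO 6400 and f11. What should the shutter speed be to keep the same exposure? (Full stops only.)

ISO: 400 → 800 → 1600 → 3200 → 6400 — 4 stops raised (brighter).
Aperture: f/2 → f/2.8 → f/4 → f/5.6 → f/8 → f/11 — 5 stops smaller aperture (darker).
Net change so far: 1 stop darker. Offset with the shutter speed: 1/2000 → 1/1000.

1/1000s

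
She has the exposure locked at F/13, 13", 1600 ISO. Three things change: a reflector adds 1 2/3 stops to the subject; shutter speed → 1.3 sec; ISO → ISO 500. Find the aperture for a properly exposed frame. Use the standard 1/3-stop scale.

Scene light: 1 2/3 stops brighter.
Shutter speed: 13 → 10 → 8 → 6 → 5 → 4 → 3.2 → 2.5 → 2 → 1.6 → 1.3 — 3 1/3 stops faster (darker).
ISO: 1600 → 1250 → 1000 → 800 → 640 → 500 — 1 2/3 stops lower (darker).
Net so far: 3 1/3 stops darker. Aperture: f/13 → f/11 → f/10 → f/9 → f/8 → f/7.1 → f/6.3 → f/5.6 → f/5 → f/4.5 → f/4.

f/4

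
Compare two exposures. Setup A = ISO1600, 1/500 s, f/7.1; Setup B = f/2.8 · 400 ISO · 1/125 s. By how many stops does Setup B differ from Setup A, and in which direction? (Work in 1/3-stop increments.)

Aperture: f/7.1 → f/6.3 → f/5.6 → f/5 → f/4.5 → f/4 → f/3.5 → f/3.2 → f/2.8 — 2 2/3 stops larger aperture (brighter).
Shutter speed: 1/500 → 1/400 → 1/320 → 1/250 → 1/200 → 1/160 → 1/125 — 2 stops slower (brighter).
ISO: 1600 → 1250 → 1000 → 800 → 640 → 500 → 400 — 2 stops dropped (darker).
Net: +2 2/3 +2 −2 = +2 2/3 stops.

2 2/3 stops brighter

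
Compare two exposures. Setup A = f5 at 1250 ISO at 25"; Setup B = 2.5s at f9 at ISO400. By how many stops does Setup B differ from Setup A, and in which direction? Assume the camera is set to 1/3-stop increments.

6 2/3 stops darker

Aperture: f/5 → f/5.6 → f/6.3 → f/7.1 → f/8 → f/9 — 1 2/3 stops narrower (darker).
Shutter speed: 25 → 20 → 15 → 13 → 10 → 8 → 6 → 5 → 4 → 3.2 → 2.5 — 3 1/3 stops shorter (darker).
ISO: 1250 → 1000 → 800 → 640 → 500 → 400 — 1 2/3 stops dropped (darker).
Net: −1 2/3 −3 1/3 −1 2/3 = −6 2/3 stops.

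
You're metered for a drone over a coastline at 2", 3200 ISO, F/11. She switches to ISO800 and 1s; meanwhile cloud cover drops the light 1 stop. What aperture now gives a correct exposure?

Scene light: 1 stop darker.
ISO: 3200 → 1600 → 800 — 2 stops dropped (darker).
Shutter speed: 2 → 1 — 1 stop shorter (darker).
Net so far: 4 stops darker. Aperture: f/11 → f/8 → f/5.6 → f/4 → f/2.8.

f/2.8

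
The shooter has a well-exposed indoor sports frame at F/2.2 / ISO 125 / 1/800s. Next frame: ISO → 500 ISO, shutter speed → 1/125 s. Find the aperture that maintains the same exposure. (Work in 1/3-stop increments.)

ISO: 125 → 160 → 200 → 250 → 320 → 400 → 500 — 2 stops higher (brighter).
Shutter speed: 1/800 → 1/640 → 1/500 → 1/400 → 1/320 → 1/250 → 1/200 → 1/160 → 1/125 — 2 2/3 stops slower (brighter).
Net change so far: 4 2/3 stops brighter. Offset with the aperture: f/2.2 → f/2.5 → f/2.8 → f/3.2 → f/3.5 → f/4 → f/4.5 → f/5 → f/5.6 → f/6.3 → f/7.1 → f/8 → f/9 → f/10 → f/11.

f/11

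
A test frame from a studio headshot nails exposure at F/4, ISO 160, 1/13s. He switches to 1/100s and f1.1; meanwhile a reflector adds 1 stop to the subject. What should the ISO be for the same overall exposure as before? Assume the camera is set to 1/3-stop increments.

ISO 50

Scene light: 1 stop brighter.
Shutter speed: 1/13 → 1/15 → 1/20 → 1/25 → 1/30 → 1/40 → 1/50 → 1/60 → 1/80 → 1/100 — 3 stops faster (darker).
Aperture: f/4 → f/3.5 → f/3.2 → f/2.8 → f/2.5 → f/2.2 → f/2 → f/1.8 → f/1.6 → f/1.4 → f/1.2 → f/1.1 — 3 2/3 stops larger aperture (brighter).
Net so far: 1 2/3 stops brighter. ISO: 160 → 125 → 100 → 80 → 64 → 50.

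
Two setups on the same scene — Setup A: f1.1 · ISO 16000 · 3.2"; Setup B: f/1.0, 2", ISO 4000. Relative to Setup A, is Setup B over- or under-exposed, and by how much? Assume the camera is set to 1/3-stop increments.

Aperture: f/1.1 → f/1.0 — 1/3 stop larger aperture (brighter).
Shutter speed: 3.2 → 2.5 → 2 — 2/3 stop shorter (darker).
ISO: 16000 → 12800 → 10000 → 8000 → 6400 → 5000 → 4000 — 2 stops lower (darker).
Net: +1/3 −2/3 −2 = −2 1/3 stops.

2 1/3 stops darker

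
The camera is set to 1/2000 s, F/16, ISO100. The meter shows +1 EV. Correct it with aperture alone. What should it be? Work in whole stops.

Overexposed by 1 stop → need 1 stop darker.
Aperture: f/16 → f/22.

f/22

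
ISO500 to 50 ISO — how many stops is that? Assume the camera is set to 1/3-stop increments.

3 1/3 stops

500 → 400 → 320 → 250 → 200 → 160 → 125 → 100 → 80 → 64 → 50 — count the steps: 10 third-stops = 3 1/3 stops.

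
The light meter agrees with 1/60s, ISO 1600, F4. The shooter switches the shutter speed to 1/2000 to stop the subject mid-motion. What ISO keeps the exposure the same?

Shutter speed: 1/60 → 1/125 → 1/250 → 1/500 → 1/1000 → 1/2000 — 5 stops shorter (darker).
Need 5 stops brighter from the ISO: 1600 → 3200 → 6400 → 12800 → 25600 → 51200.

ISO 51200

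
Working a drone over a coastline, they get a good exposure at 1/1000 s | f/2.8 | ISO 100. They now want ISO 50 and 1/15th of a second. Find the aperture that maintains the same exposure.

f/16

ISO: 100 → 50 — 1 stop dropped (darker).
Shutter speed: 1/1000 → 1/500 → 1/250 → 1/125 → 1/60 → 1/30 → 1/15 — 6 stops slower (brighter).
Net change so far: 5 stops brighter. Offset with the aperture: f/2.8 → f/4 → f/5.6 → f/8 → f/11 → f/16.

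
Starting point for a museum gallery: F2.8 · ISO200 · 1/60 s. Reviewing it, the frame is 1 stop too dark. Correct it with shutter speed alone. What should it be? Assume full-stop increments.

Underexposed by 1 stop → need 1 stop brighter.
Shutter speed: 1/60 → 1/30.

1/30s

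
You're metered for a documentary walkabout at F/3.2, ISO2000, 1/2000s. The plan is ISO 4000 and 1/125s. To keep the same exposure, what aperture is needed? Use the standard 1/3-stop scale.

f/18

ISO: 2000 → 2500 → 3200 → 4000 — 1 stop higher (brighter).
Shutter speed: 1/2000 → 1/1600 → 1/1250 → 1/1000 → 1/800 → 1/640 → 1/500 → 1/400 → 1/320 → 1/250 → 1/200 → 1/160 → 1/125 — 4 stops slower (brighter).
Net change so far: 5 stops brighter. Offset with the aperture: f/3.2 → f/3.5 → f/4 → f/4.5 → f/5 → f/5.6 → f/6.3 → f/7.1 → f/8 → f/9 → f/10 → f/11 → f/13 → f/14 → f/16 → f/18.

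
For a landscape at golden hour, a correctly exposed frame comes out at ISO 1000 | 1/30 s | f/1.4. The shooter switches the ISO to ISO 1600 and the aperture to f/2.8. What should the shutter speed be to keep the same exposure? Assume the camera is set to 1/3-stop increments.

1/13s

ISO: 1000 → 1250 → 1600 — 2/3 stop higher (brighter).
Aperture: f/1.4 → f/1.6 → f/1.8 → f/2 → f/2.2 → f/2.5 → f/2.8 — 2 stops stopped down (darker).
Net change so far: 1 1/3 stops darker. Offset with the shutter speed: 1/30 → 1/25 → 1/20 → 1/15 → 1/13.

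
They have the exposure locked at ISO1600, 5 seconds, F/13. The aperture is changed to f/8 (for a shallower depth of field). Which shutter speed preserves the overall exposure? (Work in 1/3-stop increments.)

2 s

Aperture: f/13 → f/11 → f/10 → f/9 → f/8 — 1 1/3 stops larger aperture (brighter).
Need 1 1/3 stops darker from the shutter speed: 5 → 4 → 3.2 → 2.5 → 2.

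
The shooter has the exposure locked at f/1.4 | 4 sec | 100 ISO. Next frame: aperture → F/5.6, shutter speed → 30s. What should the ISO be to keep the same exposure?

Aperture: f/1.4 → f/2 → f/2.8 → f/4 → f/5.6 — 4 stops stopped down (darker).
Shutter speed: 4 → 8 → 15 → 30 — 3 stops slower (brighter).
Net change so far: 1 stop darker. Offset with the ISO: 100 → 200.

ISO 200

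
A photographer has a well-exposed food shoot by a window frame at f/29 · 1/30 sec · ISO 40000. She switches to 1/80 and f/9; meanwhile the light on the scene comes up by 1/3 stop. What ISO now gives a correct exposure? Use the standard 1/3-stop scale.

ISO 8000

Scene light: 1/3 stop brighter.
Shutter speed: 1/30 → 1/40 → 1/50 → 1/60 → 1/80 — 1 1/3 stops faster (darker).
Aperture: f/29 → f/25 → f/22 → f/20 → f/18 → f/16 → f/14 → f/13 → f/11 → f/10 → f/9 — 3 1/3 stops larger aperture (brighter).
Net so far: 2 1/3 stops brighter. ISO: 40000 → 32000 → 25600 → 20000 → 16000 → 12800 → 10000 → 8000.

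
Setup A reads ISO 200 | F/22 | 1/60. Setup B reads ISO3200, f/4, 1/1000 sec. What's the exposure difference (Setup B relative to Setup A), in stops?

5 stops brighter

Aperture: f/22 → f/16 → f/11 → f/8 → f/5.6 → f/4 — 5 stops opened up (brighter).
Shutter speed: 1/60 → 1/125 → 1/250 → 1/500 → 1/1000 — 4 stops shorter (darker).
ISO: 200 → 400 → 800 → 1600 → 3200 — 4 stops higher (brighter).
Net: +5 −4 +4 = +5 stops.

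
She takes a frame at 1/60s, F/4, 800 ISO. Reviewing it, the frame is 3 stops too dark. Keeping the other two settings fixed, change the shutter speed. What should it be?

1/8s

Underexposed by 3 stops → need 3 stops brighter.
Shutter speed: 1/60 → 1/30 → 1/15 → 1/8.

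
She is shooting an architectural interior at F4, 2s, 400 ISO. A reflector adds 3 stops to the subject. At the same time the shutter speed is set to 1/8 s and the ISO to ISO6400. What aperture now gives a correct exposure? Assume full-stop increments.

Scene light: 3 stops brighter.
Shutter speed: 2 → 1 → 1/2 → 1/4 → 1/8 — 4 stops faster (darker).
ISO: 400 → 800 → 1600 → 3200 → 6400 — 4 stops raised (brighter).
Net so far: 3 stops brighter. Aperture: f/4 → f/5.6 → f/8 → f/11.

f/11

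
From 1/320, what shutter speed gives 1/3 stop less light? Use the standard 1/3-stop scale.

Shutter speed: 1/320 → 1/400 — 1/3 stop faster (darker).

1/400s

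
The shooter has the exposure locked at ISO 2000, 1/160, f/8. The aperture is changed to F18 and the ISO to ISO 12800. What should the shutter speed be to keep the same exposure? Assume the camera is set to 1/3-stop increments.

Aperture: f/8 → f/9 → f/10 → f/11 → f/13 → f/14 → f/16 → f/18 — 2 1/3 stops smaller aperture (darker).
ISO: 2000 → 2500 → 3200 → 4000 → 5000 → 6400 → 8000 → 10000 → 12800 — 2 2/3 stops higher (brighter).
Net change so far: 1/3 stop brighter. Offset with the shutter speed: 1/160 → 1/200.

1/200s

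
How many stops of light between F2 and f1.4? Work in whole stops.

f/2 → f/1.4 — count the steps: 1 stop.

1 stop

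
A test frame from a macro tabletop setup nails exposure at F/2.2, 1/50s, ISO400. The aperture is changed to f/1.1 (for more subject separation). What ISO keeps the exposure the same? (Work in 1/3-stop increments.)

ISO 100

Aperture: f/2.2 → f/2 → f/1.8 → f/1.6 → f/1.4 → f/1.2 → f/1.1 — 2 stops wider (brighter).
Need 2 stops darker from the ISO: 400 → 320 → 250 → 200 → 160 → 125 → 100.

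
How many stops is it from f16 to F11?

1 stop

f/16 → f/11 — count the steps: 1 stop.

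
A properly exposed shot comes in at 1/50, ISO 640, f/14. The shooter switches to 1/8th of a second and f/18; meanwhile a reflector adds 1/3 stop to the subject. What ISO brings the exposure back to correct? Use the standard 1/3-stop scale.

ISO 125

Scene light: 1/3 stop brighter.
Shutter speed: 1/50 → 1/40 → 1/30 → 1/25 → 1/20 → 1/15 → 1/13 → 1/10 → 1/8 — 2 2/3 stops longer (brighter).
Aperture: f/14 → f/16 → f/18 — 2/3 stop smaller aperture (darker).
Net so far: 2 1/3 stops brighter. ISO: 640 → 500 → 400 → 320 → 250 → 200 → 160 → 125.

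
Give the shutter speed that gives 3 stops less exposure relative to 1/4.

1/30s

Shutter speed: 1/4 → 1/8 → 1/15 → 1/30 — 3 stops faster (darker).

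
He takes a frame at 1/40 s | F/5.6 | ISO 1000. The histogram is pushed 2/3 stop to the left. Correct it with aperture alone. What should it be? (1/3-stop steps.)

f/4.5

Underexposed by 2/3 stop → need 2/3 stop brighter.
Aperture: f/5.6 → f/5 → f/4.5.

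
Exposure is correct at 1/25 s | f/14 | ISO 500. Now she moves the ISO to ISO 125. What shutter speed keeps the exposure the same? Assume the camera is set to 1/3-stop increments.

1/6s

ISO: 500 → 400 → 320 → 250 → 200 → 160 → 125 — 2 stops dropped (darker).
Need 2 stops brighter from the shutter speed: 1/25 → 1/20 → 1/15 → 1/13 → 1/10 → 1/8 → 1/6.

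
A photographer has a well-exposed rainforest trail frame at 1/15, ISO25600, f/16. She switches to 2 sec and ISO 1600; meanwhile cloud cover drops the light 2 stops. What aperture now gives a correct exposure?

f/11

Scene light: 2 stops darker.
Shutter speed: 1/15 → 1/8 → 1/4 → 1/2 → 1 → 2 — 5 stops longer (brighter).
ISO: 25600 → 12800 → 6400 → 3200 → 1600 — 4 stops dropped (darker).
Net so far: 1 stop darker. Aperture: f/16 → f/11.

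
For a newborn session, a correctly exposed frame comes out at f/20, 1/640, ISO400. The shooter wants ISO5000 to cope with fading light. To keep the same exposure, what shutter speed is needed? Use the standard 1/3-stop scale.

ISO: 400 → 500 → 640 → 800 → 1000 → 1250 → 1600 → 2000 → 2500 → 3200 → 4000 → 5000 — 3 2/3 stops higher (brighter).
Need 3 2/3 stops darker from the shutter speed: 1/640 → 1/800 → 1/1000 → 1/1250 → 1/1600 → 1/2000 → 1/2500 → 1/3200 → 1/4000 → 1/5000 → 1/6400 → 1/8000.

1/8000s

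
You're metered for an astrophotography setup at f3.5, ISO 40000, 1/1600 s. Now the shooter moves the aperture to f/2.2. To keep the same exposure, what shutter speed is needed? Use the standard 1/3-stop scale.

1/4000s

Aperture: f/3.5 → f/3.2 → f/2.8 → f/2.5 → f/2.2 — 1 1/3 stops larger aperture (brighter).
Need 1 1/3 stops darker from the shutter speed: 1/1600 → 1/2000 → 1/2500 → 1/3200 → 1/4000.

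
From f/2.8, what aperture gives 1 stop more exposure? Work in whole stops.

f/2

Aperture: f/2.8 → f/2 — 1 stop opened up (brighter).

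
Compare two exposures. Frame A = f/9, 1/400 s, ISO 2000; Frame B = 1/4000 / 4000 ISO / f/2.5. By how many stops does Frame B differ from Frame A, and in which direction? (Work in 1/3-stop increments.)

Aperture: f/9 → f/8 → f/7.1 → f/6.3 → f/5.6 → f/5 → f/4.5 → f/4 → f/3.5 → f/3.2 → f/2.8 → f/2.5 — 3 2/3 stops larger aperture (brighter).
Shutter speed: 1/400 → 1/500 → 1/640 → 1/800 → 1/1000 → 1/1250 → 1/1600 → 1/2000 → 1/2500 → 1/3200 → 1/4000 — 3 1/3 stops faster (darker).
ISO: 2000 → 2500 → 3200 → 4000 — 1 stop raised (brighter).
Net: +3 2/3 −3 1/3 +1 = +1 1/3 stops.

1 1/3 stops brighter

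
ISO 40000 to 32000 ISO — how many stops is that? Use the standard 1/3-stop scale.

1/3 stop

40000 → 32000 — count the steps: 1 third-stops = 1/3 stop.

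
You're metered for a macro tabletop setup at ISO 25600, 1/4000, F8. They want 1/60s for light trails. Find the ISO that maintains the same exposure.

ISO 400

Shutter speed: 1/4000 → 1/2000 → 1/1000 → 1/500 → 1/250 → 1/125 → 1/60 — 6 stops longer (brighter).
Need 6 stops darker from the ISO: 25600 → 12800 → 6400 → 3200 → 1600 → 800 → 400.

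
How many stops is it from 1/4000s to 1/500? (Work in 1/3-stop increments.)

3 stops

1/4000 → 1/3200 → 1/2500 → 1/2000 → 1/1600 → 1/1250 → 1/1000 → 1/800 → 1/640 → 1/500 — count the steps: 9 third-stops = 3 stops.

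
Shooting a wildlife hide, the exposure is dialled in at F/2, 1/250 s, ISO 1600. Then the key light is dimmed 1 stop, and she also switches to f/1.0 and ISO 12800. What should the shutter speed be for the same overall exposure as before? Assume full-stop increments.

1/4000s

Scene light: 1 stop darker.
Aperture: f/2 → f/1.4 → f/1.0 — 2 stops opened up (brighter).
ISO: 1600 → 3200 → 6400 → 12800 — 3 stops raised (brighter).
Net so far: 4 stops brighter. Shutter speed: 1/250 → 1/500 → 1/1000 → 1/2000 → 1/4000.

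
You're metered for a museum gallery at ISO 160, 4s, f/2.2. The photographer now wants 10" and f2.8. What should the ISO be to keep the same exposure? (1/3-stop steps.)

ISO 100

Shutter speed: 4 → 5 → 6 → 8 → 10 — 1 1/3 stops slower (brighter).
Aperture: f/2.2 → f/2.5 → f/2.8 — 2/3 stop smaller aperture (darker).
Net change so far: 2/3 stop brighter. Offset with the ISO: 160 → 125 → 100.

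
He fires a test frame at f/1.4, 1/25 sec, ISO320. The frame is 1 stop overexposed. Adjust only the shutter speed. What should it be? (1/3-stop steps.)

Overexposed by 1 stop → need 1 stop darker.
Shutter speed: 1/25 → 1/30 → 1/40 → 1/50.

1/50s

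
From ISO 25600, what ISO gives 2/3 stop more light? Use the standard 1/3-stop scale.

ISO 40000

ISO: 25600 → 32000 → 40000 — 2/3 stop higher (brighter).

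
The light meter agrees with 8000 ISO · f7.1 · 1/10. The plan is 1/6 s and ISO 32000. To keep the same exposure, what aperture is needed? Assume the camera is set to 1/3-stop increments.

f/18

Shutter speed: 1/10 → 1/8 → 1/6 — 2/3 stop slower (brighter).
ISO: 8000 → 10000 → 12800 → 16000 → 20000 → 25600 → 32000 — 2 stops higher (brighter).
Net change so far: 2 2/3 stops brighter. Offset with the aperture: f/7.1 → f/8 → f/9 → f/10 → f/11 → f/13 → f/14 → f/16 → f/18.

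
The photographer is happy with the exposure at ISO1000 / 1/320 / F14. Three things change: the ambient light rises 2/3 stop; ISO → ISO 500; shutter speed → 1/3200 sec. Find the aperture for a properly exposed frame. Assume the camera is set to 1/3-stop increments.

Scene light: 2/3 stop brighter.
ISO: 1000 → 800 → 640 → 500 — 1 stop dropped (darker).
Shutter speed: 1/320 → 1/400 → 1/500 → 1/640 → 1/800 → 1/1000 → 1/1250 → 1/1600 → 1/2000 → 1/2500 → 1/3200 — 3 1/3 stops shorter (darker).
Net so far: 3 2/3 stops darker. Aperture: f/14 → f/13 → f/11 → f/10 → f/9 → f/8 → f/7.1 → f/6.3 → f/5.6 → f/5 → f/4.5 → f/4.

f/4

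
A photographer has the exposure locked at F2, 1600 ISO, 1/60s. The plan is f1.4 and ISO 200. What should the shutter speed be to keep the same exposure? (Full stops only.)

Aperture: f/2 → f/1.4 — 1 stop opened up (brighter).
ISO: 1600 → 800 → 400 → 200 — 3 stops dropped (darker).
Net change so far: 2 stops darker. Offset with the shutter speed: 1/60 → 1/30 → 1/15.

1/15s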